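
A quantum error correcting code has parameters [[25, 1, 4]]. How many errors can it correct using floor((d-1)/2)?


Code parameters: [[25, 1, 4]], distance d = 4.
Number of correctable errors = floor((d-1)/2)
= floor((4 - 1)/2)
= floor(3/2)
= 1

1


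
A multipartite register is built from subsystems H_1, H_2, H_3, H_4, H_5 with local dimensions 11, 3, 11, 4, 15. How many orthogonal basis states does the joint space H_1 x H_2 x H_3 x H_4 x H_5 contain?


dim(H_1 x H_2 x H_3 x H_4 x H_5) = 11 * 3 * 11 * 4 * 15
= 33 * 11 * 4 * 15
= 363 * 4 * 15
= 1452 * 15
= 21780

21780


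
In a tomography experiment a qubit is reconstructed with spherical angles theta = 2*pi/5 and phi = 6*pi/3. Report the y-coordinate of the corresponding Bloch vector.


theta = 1.2566, phi = 6.2832
r_y = sin(theta)*sin(phi) = 0.9511 * 0.0000
r_y = 0.0000

0.0000


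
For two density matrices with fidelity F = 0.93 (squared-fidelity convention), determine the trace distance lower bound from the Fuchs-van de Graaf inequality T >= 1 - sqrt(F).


Fuchs-van de Graaf (squared-fidelity convention): 1 - sqrt(F) <= T <= sqrt(1 - F).
Lower bound: T >= 1 - sqrt(F)
sqrt(F) = sqrt(0.93) = 0.9644
T >= 1 - 0.9644
T >= 0.0356

0.0356


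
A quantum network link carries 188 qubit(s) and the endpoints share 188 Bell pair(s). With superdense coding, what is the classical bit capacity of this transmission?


Superdense coding allows 2 classical bits per shared entangled pair.
188 pair(s) -> 2 * 188 = 376 classical bits

376


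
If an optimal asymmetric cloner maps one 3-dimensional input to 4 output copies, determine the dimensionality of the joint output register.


Output space = H^(tensor 4) where dim(H) = 3
dim = 3^4
= 9 (after 2 factors)
= 27 (after 3 factors)
= 81 (after 4 factors)
= 81

81


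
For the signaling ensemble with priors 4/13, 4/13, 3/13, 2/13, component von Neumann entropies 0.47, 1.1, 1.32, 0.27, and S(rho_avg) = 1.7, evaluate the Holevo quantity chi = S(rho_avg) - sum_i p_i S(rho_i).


chi = S(rho) - sum_i p_i * S(rho_i)
Weighted entropy = 4/13 * 0.47 + 4/13 * 1.1 + 3/13 * 1.32 + 2/13 * 0.27
= 0.8292
chi = 1.7 - 0.8292
= 0.8708

0.8708


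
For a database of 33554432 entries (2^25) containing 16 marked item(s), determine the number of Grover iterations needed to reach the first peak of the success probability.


After j Grover iterations the success probability is P(j) = sin^2((2j+1)*theta), where sin(theta) = sqrt(k/N).
N = 2^25 = 33554432, k = 16
sin(theta) = sqrt(k/N) = 0.000690533966
theta = arcsin(sqrt(k/N)) = 0.0006905340209 rad
P(j) reaches its first maximum when (2j+1)*theta is as close as possible to pi/2, i.e. j = round(pi/(4*theta) - 1/2).
pi/(4*theta) - 1/2 = 1136.8779
(For comparison, the common estimate pi/4 * sqrt(N/k) = 1137.3780; the exact maximiser is used here.)
Optimal iterations = 1137

1137


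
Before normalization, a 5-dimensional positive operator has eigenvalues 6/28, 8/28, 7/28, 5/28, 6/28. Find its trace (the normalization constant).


tr(M) = sum of eigenvalues
= 6/28 + 8/28 + 7/28 + 5/28 + 6/28
= 32/28
= 1.1429

1.1429


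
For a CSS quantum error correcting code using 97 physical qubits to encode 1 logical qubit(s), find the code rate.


Code rate R = k/n
= 1/97
= 0.0103

0.0103


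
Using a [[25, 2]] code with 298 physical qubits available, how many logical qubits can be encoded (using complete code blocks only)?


Each code block uses 25 physical qubits for 2 logical qubit(s).
Number of complete blocks = floor(298 / 25) = 11
Logical qubits = 11 * 2
= 22

22


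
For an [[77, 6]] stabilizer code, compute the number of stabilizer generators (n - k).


For an [[n,k]] stabilizer code:
Number of stabilizer generators = n - k
= 77 - 6
= 71

71


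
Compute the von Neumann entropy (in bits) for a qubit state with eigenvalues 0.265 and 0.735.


S = -p*log2(p) - (1-p)*log2(1-p)
p = 0.2650, 1-p = 0.7350
= -0.2650 * log2(0.2650) - 0.7350 * log2(0.7350)
= -(-0.5077) - (-0.3265)
= 0.8342

0.8342


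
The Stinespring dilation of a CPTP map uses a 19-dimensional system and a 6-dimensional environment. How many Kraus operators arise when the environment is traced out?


Tracing out the environment in an orthonormal basis {|i>_E} gives Kraus operators K_i = <i|_E U |0>_E.
Number of Kraus operators = dim(H_env) = d_env
= 6

6


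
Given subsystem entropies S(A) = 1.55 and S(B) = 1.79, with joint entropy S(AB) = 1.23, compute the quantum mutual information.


I(A:B) = S(A) + S(B) - S(AB)
= 1.55 + 1.79 - 1.23
= 2.1100

2.1100


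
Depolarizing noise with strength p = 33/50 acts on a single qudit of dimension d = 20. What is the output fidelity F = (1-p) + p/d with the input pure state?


F = (1-p) + p/d
= (1 - 0.6600) + 0.6600/20
= 0.3400 + 0.0330
= 0.3730

0.3730


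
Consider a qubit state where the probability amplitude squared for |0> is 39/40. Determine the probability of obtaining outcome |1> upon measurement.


|alpha|^2 = 39/40 = 0.9750
|beta|^2 = 1 - 39/40 = 1/40 = 0.0250
P(|1>) = |beta|^2 = 0.0250

0.0250


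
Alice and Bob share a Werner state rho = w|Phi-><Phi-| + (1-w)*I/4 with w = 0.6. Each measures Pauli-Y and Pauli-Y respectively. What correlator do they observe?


|Phi-> = (|00> - |11>)/sqrt(2)
For the pure Bell state, <Y_A Y_B> = +1 (Bell-state Pauli correlator).
The maximally-mixed part I/4 has tr(I/4 * P tensor P) = 0 for any traceless Pauli P.
So <Y_A Y_B>_rho = w * (+1) + (1 - w) * 0
= 0.6 * (+1)
= 0.6000

0.6000


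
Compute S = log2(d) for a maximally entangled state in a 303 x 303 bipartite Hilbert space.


For a maximally entangled state in d x d:
S = log2(d) = log2(303)
= 8.2432

8.2432


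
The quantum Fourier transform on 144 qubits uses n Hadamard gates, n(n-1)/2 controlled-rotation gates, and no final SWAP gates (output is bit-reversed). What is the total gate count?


Hadamard gates: 144
Controlled rotations: n*(n-1)/2 = 144*143/2 = 10296
SWAP gates: 0 (omitted)
Total = 144 + 10296
= 10440

10440


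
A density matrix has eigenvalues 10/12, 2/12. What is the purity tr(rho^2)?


tr(rho^2) = sum of eigenvalues squared
= (10/12)^2 + (2/12)^2
= (100 + 4) / 144
= 104/144
= 0.7222

0.7222


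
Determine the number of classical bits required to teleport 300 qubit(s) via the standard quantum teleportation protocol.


Quantum teleportation requires 2 classical bits per qubit teleported.
300 qubit(s) -> 2 * 300 = 600 classical bits

600


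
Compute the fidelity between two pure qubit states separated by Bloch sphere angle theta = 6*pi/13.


For states separated by angle theta on Bloch sphere:
F = cos^2(theta/2)
theta = 6*pi/13 = 1.4500
theta/2 = 0.7250
cos(theta/2) = 0.7485
F = 0.5603

0.5603


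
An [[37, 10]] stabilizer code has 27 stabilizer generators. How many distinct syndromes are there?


Each stabilizer generator gives a binary (+1 or -1) measurement outcome.
With 27 independent generators:
Total syndromes = 2^27
= 134217728

134217728


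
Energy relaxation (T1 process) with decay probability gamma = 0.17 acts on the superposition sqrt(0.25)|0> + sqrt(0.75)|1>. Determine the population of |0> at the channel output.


For amplitude damping with parameter gamma on state sqrt(a)|0> + sqrt(b)|1>:
alpha^2 = 0.25, beta^2 = 0.75
P(|0>) = alpha^2 + gamma * beta^2
= 0.25 + 0.17 * 0.75
= 0.25 + 0.1275
= 0.3775

0.3775


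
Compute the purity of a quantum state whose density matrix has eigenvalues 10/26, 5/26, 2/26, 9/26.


tr(rho^2) = sum of eigenvalues squared
= (10/26)^2 + (5/26)^2 + (2/26)^2 + (9/26)^2
= (100 + 25 + 4 + 81) / 676
= 210/676
= 0.3107

0.3107


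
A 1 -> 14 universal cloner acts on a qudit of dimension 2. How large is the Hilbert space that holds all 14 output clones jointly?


Output space = H^(tensor 14) where dim(H) = 2
dim = 2^14
= 4 (after 2 factors)
= 8 (after 3 factors)
= 16 (after 4 factors)
= 32 (after 5 factors)
= 64 (after 6 factors)
= 128 (after 7 factors)
= 256 (after 8 factors)
= 512 (after 9 factors)
= 1024 (after 10 factors)
= 2048 (after 11 factors)
= 4096 (after 12 factors)
= 8192 (after 13 factors)
= 16384 (after 14 factors)
= 16384

16384


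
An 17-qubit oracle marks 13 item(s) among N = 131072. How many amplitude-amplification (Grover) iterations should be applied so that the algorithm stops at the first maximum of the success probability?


After j Grover iterations the success probability is P(j) = sin^2((2j+1)*theta), where sin(theta) = sqrt(k/N).
N = 2^17 = 131072, k = 13
sin(theta) = sqrt(k/N) = 0.009959022487
theta = arcsin(sqrt(k/N)) = 0.009959187121 rad
P(j) reaches its first maximum when (2j+1)*theta is as close as possible to pi/2, i.e. j = round(pi/(4*theta) - 1/2).
pi/(4*theta) - 1/2 = 78.3617
(For comparison, the common estimate pi/4 * sqrt(N/k) = 78.8630; the exact maximiser is used here.)
Optimal iterations = 78

78


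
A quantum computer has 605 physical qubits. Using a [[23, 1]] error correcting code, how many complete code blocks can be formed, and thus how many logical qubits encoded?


Each code block uses 23 physical qubits for 1 logical qubit(s).
Number of complete blocks = floor(605 / 23) = 26
Logical qubits = 26 * 1
= 26

26


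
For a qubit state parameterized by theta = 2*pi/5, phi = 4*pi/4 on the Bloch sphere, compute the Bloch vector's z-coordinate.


theta = 1.2566, phi = 3.1416
r_z = cos(theta) = 0.3090

0.3090


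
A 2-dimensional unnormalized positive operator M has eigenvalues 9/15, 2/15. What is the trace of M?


tr(M) = sum of eigenvalues
= 9/15 + 2/15
= 11/15
= 0.7333

0.7333


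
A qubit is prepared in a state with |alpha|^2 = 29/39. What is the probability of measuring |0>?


|alpha|^2 = 29/39 = 0.7436
|beta|^2 = 1 - 29/39 = 10/39 = 0.2564
P(|0>) = |alpha|^2 = 0.7436

0.7436


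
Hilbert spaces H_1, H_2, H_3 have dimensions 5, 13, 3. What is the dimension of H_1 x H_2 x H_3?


dim(H_1 x H_2 x H_3) = 5 * 13 * 3
= 65 * 3
= 195

195


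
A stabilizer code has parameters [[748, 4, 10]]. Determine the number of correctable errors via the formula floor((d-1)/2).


Code parameters: [[748, 4, 10]], distance d = 10.
Number of correctable errors = floor((d-1)/2)
= floor((10 - 1)/2)
= floor(9/2)
= 4

4


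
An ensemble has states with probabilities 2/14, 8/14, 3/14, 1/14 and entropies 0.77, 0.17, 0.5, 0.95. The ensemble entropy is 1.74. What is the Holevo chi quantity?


chi = S(rho) - sum_i p_i * S(rho_i)
Weighted entropy = 2/14 * 0.77 + 8/14 * 0.17 + 3/14 * 0.5 + 1/14 * 0.95
= 0.3821
chi = 1.74 - 0.3821
= 1.3579

1.3579


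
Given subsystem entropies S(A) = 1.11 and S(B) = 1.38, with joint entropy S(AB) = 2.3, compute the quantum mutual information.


I(A:B) = S(A) + S(B) - S(AB)
= 1.11 + 1.38 - 2.3
= 0.1900

0.1900


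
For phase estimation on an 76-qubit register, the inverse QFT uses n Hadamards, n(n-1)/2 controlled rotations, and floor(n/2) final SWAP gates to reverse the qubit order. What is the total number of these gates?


Hadamard gates: 76
Controlled rotations: n*(n-1)/2 = 76*75/2 = 2850
SWAP gates: floor(n/2) = floor(76/2) = 38
Total = 76 + 2850 + 38
= 2964

2964


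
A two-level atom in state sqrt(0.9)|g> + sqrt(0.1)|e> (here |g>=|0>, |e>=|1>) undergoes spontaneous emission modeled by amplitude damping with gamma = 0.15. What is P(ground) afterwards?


For amplitude damping with parameter gamma on state sqrt(a)|0> + sqrt(b)|1>:
alpha^2 = 0.9, beta^2 = 0.1
P(|0>) = alpha^2 + gamma * beta^2
= 0.9 + 0.15 * 0.1
= 0.9 + 0.0150
= 0.9150

0.9150


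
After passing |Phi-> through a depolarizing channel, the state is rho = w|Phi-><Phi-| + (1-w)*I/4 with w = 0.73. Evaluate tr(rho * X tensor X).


|Phi-> = (|00> - |11>)/sqrt(2)
For the pure Bell state, <X_A X_B> = -1 (Bell-state Pauli correlator).
The maximally-mixed part I/4 has tr(I/4 * P tensor P) = 0 for any traceless Pauli P.
So <X_A X_B>_rho = w * (-1) + (1 - w) * 0
= 0.73 * (-1)
= -0.7300

-0.7300


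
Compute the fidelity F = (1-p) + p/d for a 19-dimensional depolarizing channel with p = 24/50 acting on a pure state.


F = (1-p) + p/d
= (1 - 0.4800) + 0.4800/19
= 0.5200 + 0.0253
= 0.5453

0.5453


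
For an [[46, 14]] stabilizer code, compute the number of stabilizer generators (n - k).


For an [[n,k]] stabilizer code:
Number of stabilizer generators = n - k
= 46 - 14
= 32

32


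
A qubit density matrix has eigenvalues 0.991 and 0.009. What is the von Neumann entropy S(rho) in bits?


S = -p*log2(p) - (1-p)*log2(1-p)
p = 0.9910, 1-p = 0.0090
= -0.9910 * log2(0.9910) - 0.0090 * log2(0.0090)
= -(-0.0129) - (-0.0612)
= 0.0741

0.0741


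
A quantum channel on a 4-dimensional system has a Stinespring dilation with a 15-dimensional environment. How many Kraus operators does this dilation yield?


Tracing out the environment in an orthonormal basis {|i>_E} gives Kraus operators K_i = <i|_E U |0>_E.
Number of Kraus operators = dim(H_env) = d_env
= 15

15


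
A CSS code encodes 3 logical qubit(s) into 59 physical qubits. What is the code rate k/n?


Code rate R = k/n
= 3/59
= 0.0508

0.0508


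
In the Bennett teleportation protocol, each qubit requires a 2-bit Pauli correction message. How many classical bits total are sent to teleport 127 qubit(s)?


Quantum teleportation requires 2 classical bits per qubit teleported.
127 qubit(s) -> 2 * 127 = 254 classical bits

254


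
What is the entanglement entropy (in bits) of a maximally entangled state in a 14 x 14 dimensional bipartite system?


For a maximally entangled state in d x d:
S = log2(d) = log2(14)
= 3.8074

3.8074


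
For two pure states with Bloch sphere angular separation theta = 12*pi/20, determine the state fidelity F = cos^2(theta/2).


For states separated by angle theta on Bloch sphere:
F = cos^2(theta/2)
theta = 12*pi/20 = 1.8850
theta/2 = 0.9425
cos(theta/2) = 0.5878
F = 0.3455

0.3455


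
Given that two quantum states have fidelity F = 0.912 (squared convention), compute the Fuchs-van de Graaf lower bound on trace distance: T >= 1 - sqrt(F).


Fuchs-van de Graaf (squared-fidelity convention): 1 - sqrt(F) <= T <= sqrt(1 - F).
Lower bound: T >= 1 - sqrt(F)
sqrt(F) = sqrt(0.912) = 0.9550
T >= 1 - 0.9550
T >= 0.0450

0.0450


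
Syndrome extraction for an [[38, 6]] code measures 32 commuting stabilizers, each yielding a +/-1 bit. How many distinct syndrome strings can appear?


Each stabilizer generator gives a binary (+1 or -1) measurement outcome.
With 32 independent generators:
Total syndromes = 2^32
= 4294967296

4294967296


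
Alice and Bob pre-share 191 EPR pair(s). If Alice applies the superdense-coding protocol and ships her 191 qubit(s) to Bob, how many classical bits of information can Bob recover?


Superdense coding allows 2 classical bits per shared entangled pair.
191 pair(s) -> 2 * 191 = 382 classical bits

382


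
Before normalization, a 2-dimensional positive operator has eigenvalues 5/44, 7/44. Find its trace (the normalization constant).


tr(M) = sum of eigenvalues
= 5/44 + 7/44
= 12/44
= 0.2727

0.2727


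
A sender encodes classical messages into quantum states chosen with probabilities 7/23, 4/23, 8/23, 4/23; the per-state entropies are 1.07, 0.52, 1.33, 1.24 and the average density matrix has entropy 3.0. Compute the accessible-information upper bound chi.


chi = S(rho) - sum_i p_i * S(rho_i)
Weighted entropy = 7/23 * 1.07 + 4/23 * 0.52 + 8/23 * 1.33 + 4/23 * 1.24
= 1.0943
chi = 3.0 - 1.0943
= 1.9057

1.9057


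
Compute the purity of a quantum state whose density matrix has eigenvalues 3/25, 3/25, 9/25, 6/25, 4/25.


tr(rho^2) = sum of eigenvalues squared
= (3/25)^2 + (3/25)^2 + (9/25)^2 + (6/25)^2 + (4/25)^2
= (9 + 9 + 81 + 36 + 16) / 625
= 151/625
= 0.2416

0.2416


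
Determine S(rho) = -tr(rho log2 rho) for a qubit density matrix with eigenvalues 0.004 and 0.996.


S = -p*log2(p) - (1-p)*log2(1-p)
p = 0.0040, 1-p = 0.9960
= -0.0040 * log2(0.0040) - 0.9960 * log2(0.9960)
= -(-0.0319) - (-0.0058)
= 0.0376

0.0376


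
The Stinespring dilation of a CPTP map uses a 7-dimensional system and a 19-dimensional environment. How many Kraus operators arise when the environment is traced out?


Tracing out the environment in an orthonormal basis {|i>_E} gives Kraus operators K_i = <i|_E U |0>_E.
Number of Kraus operators = dim(H_env) = d_env
= 19

19


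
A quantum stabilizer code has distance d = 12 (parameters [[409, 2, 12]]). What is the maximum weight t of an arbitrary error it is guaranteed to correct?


Code parameters: [[409, 2, 12]], distance d = 12.
Number of correctable errors = floor((d-1)/2)
= floor((12 - 1)/2)
= floor(11/2)
= 5

5


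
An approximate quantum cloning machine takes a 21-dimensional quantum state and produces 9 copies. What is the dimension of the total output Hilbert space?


Output space = H^(tensor 9) where dim(H) = 21
dim = 21^9
= 441 (after 2 factors)
= 9261 (after 3 factors)
= 194481 (after 4 factors)
= 4084101 (after 5 factors)
= 85766121 (after 6 factors)
= 1801088541 (after 7 factors)
= 37822859361 (after 8 factors)
= 794280046581 (after 9 factors)
= 794280046581

794280046581


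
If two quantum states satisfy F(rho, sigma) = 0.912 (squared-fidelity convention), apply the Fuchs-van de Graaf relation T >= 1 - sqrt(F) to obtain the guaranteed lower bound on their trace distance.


Fuchs-van de Graaf (squared-fidelity convention): 1 - sqrt(F) <= T <= sqrt(1 - F).
Lower bound: T >= 1 - sqrt(F)
sqrt(F) = sqrt(0.912) = 0.9550
T >= 1 - 0.9550
T >= 0.0450

0.0450


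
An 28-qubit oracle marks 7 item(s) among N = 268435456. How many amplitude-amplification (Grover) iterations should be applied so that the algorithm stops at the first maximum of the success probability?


After j Grover iterations the success probability is P(j) = sin^2((2j+1)*theta), where sin(theta) = sqrt(k/N).
N = 2^28 = 268435456, k = 7
sin(theta) = sqrt(k/N) = 0.0001614838447
theta = arcsin(sqrt(k/N)) = 0.0001614838454 rad
P(j) reaches its first maximum when (2j+1)*theta is as close as possible to pi/2, i.e. j = round(pi/(4*theta) - 1/2).
pi/(4*theta) - 1/2 = 4863.1330
(For comparison, the common estimate pi/4 * sqrt(N/k) = 4863.6330; the exact maximiser is used here.)
Optimal iterations = 4863

4863


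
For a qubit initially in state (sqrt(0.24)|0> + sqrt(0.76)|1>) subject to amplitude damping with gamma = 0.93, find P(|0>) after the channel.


For amplitude damping with parameter gamma on state sqrt(a)|0> + sqrt(b)|1>:
alpha^2 = 0.24, beta^2 = 0.76
P(|0>) = alpha^2 + gamma * beta^2
= 0.24 + 0.93 * 0.76
= 0.24 + 0.7068
= 0.9468

0.9468


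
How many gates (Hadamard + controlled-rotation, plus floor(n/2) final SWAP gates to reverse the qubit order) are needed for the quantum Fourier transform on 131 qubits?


Hadamard gates: 131
Controlled rotations: n*(n-1)/2 = 131*130/2 = 8515
SWAP gates: floor(n/2) = floor(131/2) = 65
Total = 131 + 8515 + 65
= 8711

8711


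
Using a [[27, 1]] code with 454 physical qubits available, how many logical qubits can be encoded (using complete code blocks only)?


Each code block uses 27 physical qubits for 1 logical qubit(s).
Number of complete blocks = floor(454 / 27) = 16
Logical qubits = 16 * 1
= 16

16


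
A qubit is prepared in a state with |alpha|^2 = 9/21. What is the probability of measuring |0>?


|alpha|^2 = 9/21 = 0.4286
|beta|^2 = 1 - 9/21 = 12/21 = 0.5714
P(|0>) = |alpha|^2 = 0.4286

0.4286


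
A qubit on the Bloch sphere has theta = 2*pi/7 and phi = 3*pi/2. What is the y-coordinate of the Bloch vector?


theta = 0.8976, phi = 4.7124
r_y = sin(theta)*sin(phi) = 0.7818 * -1.0000
r_y = -0.7818

-0.7818


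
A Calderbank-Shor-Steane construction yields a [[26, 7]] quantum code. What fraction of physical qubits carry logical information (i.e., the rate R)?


Code rate R = k/n
= 7/26
= 0.2692

0.2692


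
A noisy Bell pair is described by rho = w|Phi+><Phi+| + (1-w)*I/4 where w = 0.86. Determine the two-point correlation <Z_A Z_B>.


|Phi+> = (|00> + |11>)/sqrt(2)
For the pure Bell state, <Z_A Z_B> = +1 (Bell-state Pauli correlator).
The maximally-mixed part I/4 has tr(I/4 * P tensor P) = 0 for any traceless Pauli P.
So <Z_A Z_B>_rho = w * (+1) + (1 - w) * 0
= 0.86 * (+1)
= 0.8600

0.8600


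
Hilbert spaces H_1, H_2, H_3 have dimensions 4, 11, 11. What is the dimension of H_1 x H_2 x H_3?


dim(H_1 x H_2 x H_3) = 4 * 11 * 11
= 44 * 11
= 484

484


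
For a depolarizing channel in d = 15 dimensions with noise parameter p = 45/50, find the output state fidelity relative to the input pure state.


F = (1-p) + p/d
= (1 - 0.9000) + 0.9000/15
= 0.1000 + 0.0600
= 0.1600

0.1600


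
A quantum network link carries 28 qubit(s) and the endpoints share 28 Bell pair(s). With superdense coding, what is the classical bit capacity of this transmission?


Superdense coding allows 2 classical bits per shared entangled pair.
28 pair(s) -> 2 * 28 = 56 classical bits

56


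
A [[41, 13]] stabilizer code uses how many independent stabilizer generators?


For an [[n,k]] stabilizer code:
Number of stabilizer generators = n - k
= 41 - 13
= 28

28


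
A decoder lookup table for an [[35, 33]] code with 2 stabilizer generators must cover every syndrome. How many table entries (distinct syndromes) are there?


Each stabilizer generator gives a binary (+1 or -1) measurement outcome.
With 2 independent generators:
Total syndromes = 2^2
= 4

4


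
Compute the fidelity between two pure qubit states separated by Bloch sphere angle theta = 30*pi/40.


For states separated by angle theta on Bloch sphere:
F = cos^2(theta/2)
theta = 30*pi/40 = 2.3562
theta/2 = 1.1781
cos(theta/2) = 0.3827
F = 0.1464

0.1464


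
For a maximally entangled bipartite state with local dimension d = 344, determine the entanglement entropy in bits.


For a maximally entangled state in d x d:
S = log2(d) = log2(344)
= 8.4263

8.4263


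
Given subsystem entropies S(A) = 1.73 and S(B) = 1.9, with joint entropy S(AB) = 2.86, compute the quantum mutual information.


I(A:B) = S(A) + S(B) - S(AB)
= 1.73 + 1.9 - 2.86
= 0.7700

0.7700


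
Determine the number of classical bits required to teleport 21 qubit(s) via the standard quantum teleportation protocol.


Quantum teleportation requires 2 classical bits per qubit teleported.
21 qubit(s) -> 2 * 21 = 42 classical bits

42


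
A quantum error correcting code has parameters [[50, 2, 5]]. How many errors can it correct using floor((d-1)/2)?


Code parameters: [[50, 2, 5]], distance d = 5.
Number of correctable errors = floor((d-1)/2)
= floor((5 - 1)/2)
= floor(4/2)
= 2

2


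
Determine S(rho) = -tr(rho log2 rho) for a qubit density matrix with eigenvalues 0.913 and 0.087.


S = -p*log2(p) - (1-p)*log2(1-p)
p = 0.9130, 1-p = 0.0870
= -0.9130 * log2(0.9130) - 0.0870 * log2(0.0870)
= -(-0.1199) - (-0.3065)
= 0.4264

0.4264


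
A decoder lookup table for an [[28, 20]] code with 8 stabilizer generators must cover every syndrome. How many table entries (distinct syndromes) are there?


Each stabilizer generator gives a binary (+1 or -1) measurement outcome.
With 8 independent generators:
Total syndromes = 2^8
= 256

256


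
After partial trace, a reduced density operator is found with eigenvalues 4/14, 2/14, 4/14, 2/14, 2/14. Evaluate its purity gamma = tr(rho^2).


tr(rho^2) = sum of eigenvalues squared
= (4/14)^2 + (2/14)^2 + (4/14)^2 + (2/14)^2 + (2/14)^2
= (16 + 4 + 16 + 4 + 4) / 196
= 44/196
= 0.2245

0.2245


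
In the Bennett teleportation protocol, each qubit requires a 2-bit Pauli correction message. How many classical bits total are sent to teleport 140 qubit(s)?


Quantum teleportation requires 2 classical bits per qubit teleported.
140 qubit(s) -> 2 * 140 = 280 classical bits

280


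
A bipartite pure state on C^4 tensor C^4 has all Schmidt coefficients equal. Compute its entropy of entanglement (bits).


For a maximally entangled state in d x d:
S = log2(d) = log2(4)
= 2.0000

2.0000


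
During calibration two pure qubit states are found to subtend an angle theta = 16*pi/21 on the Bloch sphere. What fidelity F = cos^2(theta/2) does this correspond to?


For states separated by angle theta on Bloch sphere:
F = cos^2(theta/2)
theta = 16*pi/21 = 2.3936
theta/2 = 1.1968
cos(theta/2) = 0.3653
F = 0.1335

0.1335


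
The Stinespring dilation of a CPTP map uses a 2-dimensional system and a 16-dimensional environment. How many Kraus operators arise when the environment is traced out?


Tracing out the environment in an orthonormal basis {|i>_E} gives Kraus operators K_i = <i|_E U |0>_E.
Number of Kraus operators = dim(H_env) = d_env
= 16

16


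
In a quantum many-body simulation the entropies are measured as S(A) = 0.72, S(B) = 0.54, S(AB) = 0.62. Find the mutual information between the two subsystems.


I(A:B) = S(A) + S(B) - S(AB)
= 0.72 + 0.54 - 0.62
= 0.6400

0.6400


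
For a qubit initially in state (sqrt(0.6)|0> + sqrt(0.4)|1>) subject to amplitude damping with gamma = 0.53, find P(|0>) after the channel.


For amplitude damping with parameter gamma on state sqrt(a)|0> + sqrt(b)|1>:
alpha^2 = 0.6, beta^2 = 0.4
P(|0>) = alpha^2 + gamma * beta^2
= 0.6 + 0.53 * 0.4
= 0.6 + 0.2120
= 0.8120

0.8120


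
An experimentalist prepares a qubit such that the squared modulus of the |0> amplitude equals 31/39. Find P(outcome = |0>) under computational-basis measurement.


|alpha|^2 = 31/39 = 0.7949
|beta|^2 = 1 - 31/39 = 8/39 = 0.2051
P(|0>) = |alpha|^2 = 0.7949

0.7949


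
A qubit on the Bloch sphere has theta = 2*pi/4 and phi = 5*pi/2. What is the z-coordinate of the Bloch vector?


theta = 1.5708, phi = 7.8540
r_z = cos(theta) = 0.0000

0.0000


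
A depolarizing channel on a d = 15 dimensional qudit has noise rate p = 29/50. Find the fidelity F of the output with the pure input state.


F = (1-p) + p/d
= (1 - 0.5800) + 0.5800/15
= 0.4200 + 0.0387
= 0.4587

0.4587


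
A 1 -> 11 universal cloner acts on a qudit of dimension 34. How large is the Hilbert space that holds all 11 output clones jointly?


Output space = H^(tensor 11) where dim(H) = 34
dim = 34^11
= 1156 (after 2 factors)
= 39304 (after 3 factors)
= 1336336 (after 4 factors)
= 45435424 (after 5 factors)
= 1544804416 (after 6 factors)
= 52523350144 (after 7 factors)
= 1785793904896 (after 8 factors)
= 60716992766464 (after 9 factors)
= 2064377754059776 (after 10 factors)
= 70188843638032384 (after 11 factors)
= 70188843638032384

70188843638032384


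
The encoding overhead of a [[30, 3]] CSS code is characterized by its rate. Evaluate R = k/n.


Code rate R = k/n
= 3/30
= 0.1000

0.1000


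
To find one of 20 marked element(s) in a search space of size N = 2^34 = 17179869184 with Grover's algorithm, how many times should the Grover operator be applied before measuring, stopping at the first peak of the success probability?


After j Grover iterations the success probability is P(j) = sin^2((2j+1)*theta), where sin(theta) = sqrt(k/N).
N = 2^34 = 17179869184, k = 20
sin(theta) = sqrt(k/N) = 3.41196896e-05
theta = arcsin(sqrt(k/N)) = 3.41196896e-05 rad
P(j) reaches its first maximum when (2j+1)*theta is as close as possible to pi/2, i.e. j = round(pi/(4*theta) - 1/2).
pi/(4*theta) - 1/2 = 23018.4129
(For comparison, the common estimate pi/4 * sqrt(N/k) = 23018.9129; the exact maximiser is used here.)
Optimal iterations = 23018

23018


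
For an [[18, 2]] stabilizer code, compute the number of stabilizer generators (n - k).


For an [[n,k]] stabilizer code:
Number of stabilizer generators = n - k
= 18 - 2
= 16

16


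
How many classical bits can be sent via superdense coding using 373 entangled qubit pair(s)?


Superdense coding allows 2 classical bits per shared entangled pair.
373 pair(s) -> 2 * 373 = 746 classical bits

746


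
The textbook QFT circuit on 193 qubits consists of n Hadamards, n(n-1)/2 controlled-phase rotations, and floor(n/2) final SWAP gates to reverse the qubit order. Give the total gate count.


Hadamard gates: 193
Controlled rotations: n*(n-1)/2 = 193*192/2 = 18528
SWAP gates: floor(n/2) = floor(193/2) = 96
Total = 193 + 18528 + 96
= 18817

18817


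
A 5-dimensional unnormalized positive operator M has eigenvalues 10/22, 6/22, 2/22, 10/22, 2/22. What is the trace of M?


tr(M) = sum of eigenvalues
= 10/22 + 6/22 + 2/22 + 10/22 + 2/22
= 30/22
= 1.3636

1.3636


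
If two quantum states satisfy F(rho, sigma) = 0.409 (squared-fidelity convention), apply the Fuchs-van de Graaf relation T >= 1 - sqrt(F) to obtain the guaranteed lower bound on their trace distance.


Fuchs-van de Graaf (squared-fidelity convention): 1 - sqrt(F) <= T <= sqrt(1 - F).
Lower bound: T >= 1 - sqrt(F)
sqrt(F) = sqrt(0.409) = 0.6395
T >= 1 - 0.6395
T >= 0.3605

0.3605


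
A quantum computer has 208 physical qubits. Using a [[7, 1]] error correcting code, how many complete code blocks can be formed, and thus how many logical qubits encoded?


Each code block uses 7 physical qubits for 1 logical qubit(s).
Number of complete blocks = floor(208 / 7) = 29
Logical qubits = 29 * 1
= 29

29


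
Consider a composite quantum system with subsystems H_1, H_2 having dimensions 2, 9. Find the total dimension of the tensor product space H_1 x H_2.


dim(H_1 x H_2) = 2 * 9
= 18

18


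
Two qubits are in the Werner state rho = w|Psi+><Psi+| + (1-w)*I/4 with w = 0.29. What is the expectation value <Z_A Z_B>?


|Psi+> = (|01> + |10>)/sqrt(2)
For the pure Bell state, <Z_A Z_B> = -1 (Bell-state Pauli correlator).
The maximally-mixed part I/4 has tr(I/4 * P tensor P) = 0 for any traceless Pauli P.
So <Z_A Z_B>_rho = w * (-1) + (1 - w) * 0
= 0.29 * (-1)
= -0.2900

-0.2900


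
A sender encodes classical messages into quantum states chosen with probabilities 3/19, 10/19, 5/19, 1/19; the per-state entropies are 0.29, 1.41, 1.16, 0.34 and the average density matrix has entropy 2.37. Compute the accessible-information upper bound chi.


chi = S(rho) - sum_i p_i * S(rho_i)
Weighted entropy = 3/19 * 0.29 + 10/19 * 1.41 + 5/19 * 1.16 + 1/19 * 0.34
= 1.1111
chi = 2.37 - 1.1111
= 1.2589

1.2589


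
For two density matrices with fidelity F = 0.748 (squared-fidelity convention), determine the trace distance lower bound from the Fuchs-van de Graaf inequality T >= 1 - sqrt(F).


Fuchs-van de Graaf (squared-fidelity convention): 1 - sqrt(F) <= T <= sqrt(1 - F).
Lower bound: T >= 1 - sqrt(F)
sqrt(F) = sqrt(0.748) = 0.8649
T >= 1 - 0.8649
T >= 0.1351

0.1351


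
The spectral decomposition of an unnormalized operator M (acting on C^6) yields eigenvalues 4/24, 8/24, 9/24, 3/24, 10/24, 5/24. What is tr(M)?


tr(M) = sum of eigenvalues
= 4/24 + 8/24 + 9/24 + 3/24 + 10/24 + 5/24
= 39/24
= 1.6250

1.6250


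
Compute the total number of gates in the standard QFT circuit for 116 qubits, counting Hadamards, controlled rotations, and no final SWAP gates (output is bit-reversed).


Hadamard gates: 116
Controlled rotations: n*(n-1)/2 = 116*115/2 = 6670
SWAP gates: 0 (omitted)
Total = 116 + 6670
= 6786

6786


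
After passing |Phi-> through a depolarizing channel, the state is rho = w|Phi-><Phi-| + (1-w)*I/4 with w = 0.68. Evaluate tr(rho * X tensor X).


|Phi-> = (|00> - |11>)/sqrt(2)
For the pure Bell state, <X_A X_B> = -1 (Bell-state Pauli correlator).
The maximally-mixed part I/4 has tr(I/4 * P tensor P) = 0 for any traceless Pauli P.
So <X_A X_B>_rho = w * (-1) + (1 - w) * 0
= 0.68 * (-1)
= -0.6800

-0.6800


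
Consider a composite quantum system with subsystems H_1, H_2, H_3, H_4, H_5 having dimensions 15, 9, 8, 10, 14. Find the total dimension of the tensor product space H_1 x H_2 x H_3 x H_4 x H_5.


dim(H_1 x H_2 x H_3 x H_4 x H_5) = 15 * 9 * 8 * 10 * 14
= 135 * 8 * 10 * 14
= 1080 * 10 * 14
= 10800 * 14
= 151200

151200


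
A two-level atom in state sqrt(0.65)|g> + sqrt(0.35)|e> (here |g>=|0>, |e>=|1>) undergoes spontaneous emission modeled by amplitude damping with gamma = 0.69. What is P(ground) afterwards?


For amplitude damping with parameter gamma on state sqrt(a)|0> + sqrt(b)|1>:
alpha^2 = 0.65, beta^2 = 0.35
P(|0>) = alpha^2 + gamma * beta^2
= 0.65 + 0.69 * 0.35
= 0.65 + 0.2415
= 0.8915

0.8915


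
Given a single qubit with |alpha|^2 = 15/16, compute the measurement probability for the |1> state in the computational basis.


|alpha|^2 = 15/16 = 0.9375
|beta|^2 = 1 - 15/16 = 1/16 = 0.0625
P(|1>) = |beta|^2 = 0.0625

0.0625


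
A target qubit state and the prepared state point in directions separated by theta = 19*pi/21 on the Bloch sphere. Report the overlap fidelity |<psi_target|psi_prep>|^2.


For states separated by angle theta on Bloch sphere:
F = cos^2(theta/2)
theta = 19*pi/21 = 2.8424
theta/2 = 1.4212
cos(theta/2) = 0.1490
F = 0.0222

0.0222


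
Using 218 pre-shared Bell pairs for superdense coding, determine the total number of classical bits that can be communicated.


Superdense coding allows 2 classical bits per shared entangled pair.
218 pair(s) -> 2 * 218 = 436 classical bits

436


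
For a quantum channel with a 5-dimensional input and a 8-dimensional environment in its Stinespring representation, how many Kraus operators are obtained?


Tracing out the environment in an orthonormal basis {|i>_E} gives Kraus operators K_i = <i|_E U |0>_E.
Number of Kraus operators = dim(H_env) = d_env
= 8

8


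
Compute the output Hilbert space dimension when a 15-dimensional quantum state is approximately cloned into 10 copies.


Output space = H^(tensor 10) where dim(H) = 15
dim = 15^10
= 225 (after 2 factors)
= 3375 (after 3 factors)
= 50625 (after 4 factors)
= 759375 (after 5 factors)
= 11390625 (after 6 factors)
= 170859375 (after 7 factors)
= 2562890625 (after 8 factors)
= 38443359375 (after 9 factors)
= 576650390625 (after 10 factors)
= 576650390625

576650390625


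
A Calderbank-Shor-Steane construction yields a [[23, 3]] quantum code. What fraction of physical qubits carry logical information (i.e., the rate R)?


Code rate R = k/n
= 3/23
= 0.1304

0.1304


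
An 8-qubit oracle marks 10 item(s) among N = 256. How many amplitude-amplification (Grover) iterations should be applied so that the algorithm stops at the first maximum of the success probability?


After j Grover iterations the success probability is P(j) = sin^2((2j+1)*theta), where sin(theta) = sqrt(k/N).
N = 2^8 = 256, k = 10
sin(theta) = sqrt(k/N) = 0.1976423538
theta = arcsin(sqrt(k/N)) = 0.1989522465 rad
P(j) reaches its first maximum when (2j+1)*theta is as close as possible to pi/2, i.e. j = round(pi/(4*theta) - 1/2).
pi/(4*theta) - 1/2 = 3.4477
(For comparison, the common estimate pi/4 * sqrt(N/k) = 3.9738; the exact maximiser is used here.)
Optimal iterations = 3

3


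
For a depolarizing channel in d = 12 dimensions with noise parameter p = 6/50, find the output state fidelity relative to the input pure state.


F = (1-p) + p/d
= (1 - 0.1200) + 0.1200/12
= 0.8800 + 0.0100
= 0.8900

0.8900


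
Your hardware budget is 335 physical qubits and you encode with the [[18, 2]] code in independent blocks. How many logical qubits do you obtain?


Each code block uses 18 physical qubits for 2 logical qubit(s).
Number of complete blocks = floor(335 / 18) = 18
Logical qubits = 18 * 2
= 36

36


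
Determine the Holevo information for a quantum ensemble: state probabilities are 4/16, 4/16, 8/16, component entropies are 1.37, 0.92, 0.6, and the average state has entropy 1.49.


chi = S(rho) - sum_i p_i * S(rho_i)
Weighted entropy = 4/16 * 1.37 + 4/16 * 0.92 + 8/16 * 0.6
= 0.8725
chi = 1.49 - 0.8725
= 0.6175

0.6175


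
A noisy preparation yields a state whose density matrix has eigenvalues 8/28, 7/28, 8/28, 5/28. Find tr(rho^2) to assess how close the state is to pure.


tr(rho^2) = sum of eigenvalues squared
= (8/28)^2 + (7/28)^2 + (8/28)^2 + (5/28)^2
= (64 + 49 + 64 + 25) / 784
= 202/784
= 0.2577

0.2577


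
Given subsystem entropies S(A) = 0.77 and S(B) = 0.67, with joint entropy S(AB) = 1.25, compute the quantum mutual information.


I(A:B) = S(A) + S(B) - S(AB)
= 0.77 + 0.67 - 1.25
= 0.1900

0.1900


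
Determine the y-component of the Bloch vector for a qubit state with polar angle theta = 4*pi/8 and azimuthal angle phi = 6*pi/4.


theta = 1.5708, phi = 4.7124
r_y = sin(theta)*sin(phi) = 1.0000 * -1.0000
r_y = -1.0000

-1.0000


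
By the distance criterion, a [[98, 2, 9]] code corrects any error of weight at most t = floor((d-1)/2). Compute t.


Code parameters: [[98, 2, 9]], distance d = 9.
Number of correctable errors = floor((d-1)/2)
= floor((9 - 1)/2)
= floor(8/2)
= 4

4


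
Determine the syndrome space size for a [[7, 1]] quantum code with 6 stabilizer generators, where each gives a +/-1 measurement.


Each stabilizer generator gives a binary (+1 or -1) measurement outcome.
With 6 independent generators:
Total syndromes = 2^6
= 64

64


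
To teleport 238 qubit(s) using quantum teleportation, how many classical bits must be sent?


Quantum teleportation requires 2 classical bits per qubit teleported.
238 qubit(s) -> 2 * 238 = 476 classical bits

476


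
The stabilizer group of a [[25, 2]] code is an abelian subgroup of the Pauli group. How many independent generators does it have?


For an [[n,k]] stabilizer code:
Number of stabilizer generators = n - k
= 25 - 2
= 23

23


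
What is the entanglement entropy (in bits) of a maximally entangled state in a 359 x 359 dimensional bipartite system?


For a maximally entangled state in d x d:
S = log2(d) = log2(359)
= 8.4878

8.4878


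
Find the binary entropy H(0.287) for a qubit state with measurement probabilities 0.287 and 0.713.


S = -p*log2(p) - (1-p)*log2(1-p)
p = 0.2870, 1-p = 0.7130
= -0.2870 * log2(0.2870) - 0.7130 * log2(0.7130)
= -(-0.5169) - (-0.3480)
= 0.8648

0.8648


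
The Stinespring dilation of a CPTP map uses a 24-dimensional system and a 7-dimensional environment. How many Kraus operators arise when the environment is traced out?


Tracing out the environment in an orthonormal basis {|i>_E} gives Kraus operators K_i = <i|_E U |0>_E.
Number of Kraus operators = dim(H_env) = d_env
= 7

7


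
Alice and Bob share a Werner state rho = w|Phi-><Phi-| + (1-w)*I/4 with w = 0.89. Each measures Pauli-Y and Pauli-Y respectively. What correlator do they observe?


|Phi-> = (|00> - |11>)/sqrt(2)
For the pure Bell state, <Y_A Y_B> = +1 (Bell-state Pauli correlator).
The maximally-mixed part I/4 has tr(I/4 * P tensor P) = 0 for any traceless Pauli P.
So <Y_A Y_B>_rho = w * (+1) + (1 - w) * 0
= 0.89 * (+1)
= 0.8900

0.8900


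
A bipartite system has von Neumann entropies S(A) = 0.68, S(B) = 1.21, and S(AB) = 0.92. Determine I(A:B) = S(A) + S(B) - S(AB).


I(A:B) = S(A) + S(B) - S(AB)
= 0.68 + 1.21 - 0.92
= 0.9700

0.9700


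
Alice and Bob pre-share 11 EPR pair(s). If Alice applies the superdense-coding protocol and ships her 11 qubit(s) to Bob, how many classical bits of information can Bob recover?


Superdense coding allows 2 classical bits per shared entangled pair.
11 pair(s) -> 2 * 11 = 22 classical bits

22


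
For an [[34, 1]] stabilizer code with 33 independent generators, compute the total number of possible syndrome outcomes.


Each stabilizer generator gives a binary (+1 or -1) measurement outcome.
With 33 independent generators:
Total syndromes = 2^33
= 8589934592

8589934592


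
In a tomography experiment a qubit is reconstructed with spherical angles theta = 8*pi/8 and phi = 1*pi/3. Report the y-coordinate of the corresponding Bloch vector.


theta = 3.1416, phi = 1.0472
r_y = sin(theta)*sin(phi) = 0.0000 * 0.8660
r_y = 0.0000

0.0000


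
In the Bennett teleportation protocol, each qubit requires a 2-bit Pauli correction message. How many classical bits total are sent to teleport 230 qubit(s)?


Quantum teleportation requires 2 classical bits per qubit teleported.
230 qubit(s) -> 2 * 230 = 460 classical bits

460
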